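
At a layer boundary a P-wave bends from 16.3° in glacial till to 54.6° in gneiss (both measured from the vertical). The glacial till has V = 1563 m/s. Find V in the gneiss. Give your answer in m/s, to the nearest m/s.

4539 m/s

Snell's law: sin 16.3°/V₁ = sin 54.6°/V₂.
V₂ = V₁·sin 54.6°/sin 16.3° = 1563 × 2.9043 = 4539.35 m/s.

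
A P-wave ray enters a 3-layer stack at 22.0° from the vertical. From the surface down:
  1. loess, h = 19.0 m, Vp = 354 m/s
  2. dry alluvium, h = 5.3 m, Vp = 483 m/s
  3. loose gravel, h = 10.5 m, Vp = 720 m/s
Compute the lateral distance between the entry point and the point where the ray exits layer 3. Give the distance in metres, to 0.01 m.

Apply Snell's law at each interface; in layer i the horizontal offset is hᵢ·tan θᵢ.
Layer 1: θ = 22.00°; offset = 19.0·tan 22.00° = 7.6765 m.
Layer 2: sin θ = 483·sin 22.0°/354 = 0.5111, θ = 30.74°; offset = 5.3·tan 30.74° = 3.1517 m.
Layer 3: sin θ = 720·sin 22.0°/354 = 0.7619, θ = 49.63°; offset = 10.5·tan 49.63° = 12.3519 m.
Total horizontal offset = 23.1801 m.

23.18 m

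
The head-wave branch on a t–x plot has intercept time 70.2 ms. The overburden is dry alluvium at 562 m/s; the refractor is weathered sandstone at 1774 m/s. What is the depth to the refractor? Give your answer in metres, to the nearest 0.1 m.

20.8 m

θ_c = arcsin(562/1774) = 18.47°; cos θ_c = 0.9485.
tᵢ = 2h cos θ_c/V₁ ⇒ h = tᵢ·V₁/(2 cos θ_c) = 0.0702·562/(2·0.9485) = 20.80 m.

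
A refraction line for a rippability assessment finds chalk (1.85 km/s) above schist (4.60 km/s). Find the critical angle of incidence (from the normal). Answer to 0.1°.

Critical incidence: sin θ_c = V₁/V₂ = 1.85/4.60 = 0.4022.
θ_c = arcsin 0.4022 = 23.71°.

23.7°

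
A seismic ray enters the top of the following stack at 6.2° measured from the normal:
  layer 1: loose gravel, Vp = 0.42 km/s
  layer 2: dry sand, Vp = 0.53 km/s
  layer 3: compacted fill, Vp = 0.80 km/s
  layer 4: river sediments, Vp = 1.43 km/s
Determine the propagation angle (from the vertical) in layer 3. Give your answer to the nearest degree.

Ray parameter p = sin 6.2° / 0.42 = 2.5714e-01 s/km.
sin θ_3 = p·V_3 = 2.5714e-01 × 0.80 = 0.2057.
θ_3 = 11.87° from the vertical.

12°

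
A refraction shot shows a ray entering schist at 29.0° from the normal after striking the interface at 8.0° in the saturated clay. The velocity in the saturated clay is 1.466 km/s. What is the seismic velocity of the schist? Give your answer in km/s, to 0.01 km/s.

sin 8.0° = 0.1392; sin 29.0° = 0.4848.
V₂ = V₁·(sin θ₂/sin θ₁) = 1.466·(0.4848/0.1392) = 5.11 km/s.

5.11 km/s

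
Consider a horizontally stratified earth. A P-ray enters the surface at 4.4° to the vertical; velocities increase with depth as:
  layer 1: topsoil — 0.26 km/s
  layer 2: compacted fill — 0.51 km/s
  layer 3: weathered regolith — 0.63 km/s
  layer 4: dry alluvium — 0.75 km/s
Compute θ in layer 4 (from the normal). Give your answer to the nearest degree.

13°

Snell's law across each interface conserves sin θ / V, so sin θ_4 = V_4·sin θ₁/V₁.
sin θ_4 = 0.75 × sin 4.4° / 0.26 = 0.2213.
θ_4 = arcsin 0.2213 = 12.79°.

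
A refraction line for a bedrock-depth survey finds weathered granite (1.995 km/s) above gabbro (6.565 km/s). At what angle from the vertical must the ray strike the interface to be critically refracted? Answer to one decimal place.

17.7°

At critical incidence the refracted ray runs along the interface (θ₂ = 90°), so sin θ_c = V₁/V₂.
θ_c = arcsin(1.995/6.565) = arcsin 0.3039 = 17.69°.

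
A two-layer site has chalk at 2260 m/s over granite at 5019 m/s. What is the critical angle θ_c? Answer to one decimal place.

Critical incidence: sin θ_c = V₁/V₂ = 2260/5019 = 0.4503.
θ_c = arcsin 0.4503 = 26.76°.

26.8°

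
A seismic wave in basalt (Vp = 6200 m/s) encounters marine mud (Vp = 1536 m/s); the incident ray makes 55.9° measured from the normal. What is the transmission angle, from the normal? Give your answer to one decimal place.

11.8°

sin θ₁/V₁ = sin θ₂/V₂ ⇒ sin θ₂ = 1536·sin 55.9°/6200 = 1536·0.8281/6200 = 0.2051.
θ₂ = sin⁻¹(0.2051) = 11.84° (from vertical).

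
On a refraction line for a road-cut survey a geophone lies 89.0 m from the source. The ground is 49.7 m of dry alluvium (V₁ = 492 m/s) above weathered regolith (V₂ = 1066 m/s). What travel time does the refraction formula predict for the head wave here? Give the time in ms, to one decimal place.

θ_c = arcsin(V₁/V₂) = arcsin(492/1066) = 27.49°, cos θ_c = 0.8871.
Intercept time tᵢ = 2h cos θ_c / V₁ = 2·49.7·0.8871/492 = 0.17923 s.
t = x/V₂ + tᵢ = 89.0/1066 + 0.17923 = 0.26272 s.

262.7 ms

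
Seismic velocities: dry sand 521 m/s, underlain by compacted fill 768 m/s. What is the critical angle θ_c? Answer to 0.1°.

At critical incidence the refracted ray runs along the interface (θ₂ = 90°), so sin θ_c = V₁/V₂.
θ_c = arcsin(521/768) = arcsin 0.6784 = 42.72°.

42.7°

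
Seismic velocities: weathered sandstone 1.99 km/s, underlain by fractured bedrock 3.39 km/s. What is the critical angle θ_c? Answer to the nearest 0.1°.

35.9°

At critical incidence the refracted ray runs along the interface (θ₂ = 90°), so sin θ_c = V₁/V₂.
θ_c = arcsin(1.99/3.39) = arcsin 0.5870 = 35.95°.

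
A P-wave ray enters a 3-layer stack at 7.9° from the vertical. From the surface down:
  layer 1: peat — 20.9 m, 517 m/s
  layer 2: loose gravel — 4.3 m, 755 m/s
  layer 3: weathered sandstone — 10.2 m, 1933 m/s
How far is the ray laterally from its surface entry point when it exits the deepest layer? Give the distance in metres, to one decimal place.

9.9 m

Ray parameter p = sin 7.9° / 517 m/s = 2.6585e-04 s/m.
Layer 1: θ = 7.90°; offset = 20.9·tan 7.90° = 2.900 m.
Layer 2: sin θ = p·755 = 0.2007 → θ = 11.58°; offset = 4.3·tan 11.58° = 0.881 m.
Layer 3: sin θ = p·1933 = 0.5139 → θ = 30.92°; offset = 10.2·tan 30.92° = 6.110 m.
Σ offsets = 9.891 m.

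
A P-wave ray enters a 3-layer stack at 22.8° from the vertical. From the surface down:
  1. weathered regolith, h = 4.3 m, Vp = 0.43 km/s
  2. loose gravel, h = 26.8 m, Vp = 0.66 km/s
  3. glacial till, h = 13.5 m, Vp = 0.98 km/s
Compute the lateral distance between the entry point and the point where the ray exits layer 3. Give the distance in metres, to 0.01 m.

47.06 m

Apply Snell's law at each interface; in layer i the horizontal offset is hᵢ·tan θᵢ.
Layer 1: θ = 22.80°; offset = 4.3·tan 22.80° = 1.8076 m.
Layer 2: sin θ = 0.66·sin 22.8°/0.43 = 0.5948, θ = 36.50°; offset = 26.8·tan 36.50° = 19.8293 m.
Layer 3: sin θ = 0.98·sin 22.8°/0.43 = 0.8832, θ = 62.03°; offset = 13.5·tan 62.03° = 25.4195 m.
Σ offsets = 47.0564 m.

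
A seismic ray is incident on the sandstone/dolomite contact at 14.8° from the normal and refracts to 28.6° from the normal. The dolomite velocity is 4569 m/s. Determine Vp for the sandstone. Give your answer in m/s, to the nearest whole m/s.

2438 m/s

Snell's law: sin 14.8°/V₁ = sin 28.6°/V₂.
V₁ = V₂·sin 14.8°/sin 28.6° = 4569 × 0.5336 = 2438.17 m/s.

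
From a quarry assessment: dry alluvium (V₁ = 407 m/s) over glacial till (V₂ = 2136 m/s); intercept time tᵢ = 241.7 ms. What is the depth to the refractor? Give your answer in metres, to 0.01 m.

h = tᵢ·V₁·V₂ / (2·√(V₂²−V₁²)).
√(V₂²−V₁²) = √(2136² − 407²) = 2096.9 m/s.
h = 0.2417 s × 407 × 2136 / (2 × 2096.9) = 50.10 m.

50.10 m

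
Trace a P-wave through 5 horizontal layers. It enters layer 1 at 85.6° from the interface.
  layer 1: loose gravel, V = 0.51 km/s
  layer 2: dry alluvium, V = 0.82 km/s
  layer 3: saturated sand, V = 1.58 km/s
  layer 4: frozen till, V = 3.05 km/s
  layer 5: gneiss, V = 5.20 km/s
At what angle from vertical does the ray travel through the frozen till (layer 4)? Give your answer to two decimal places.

27.31°

From the normal: θ₁ = 90° − 85.6° = 4.4°.
Ray parameter p = sin 4.4° / 0.51 = 1.5043e-01 s/km.
sin θ_4 = p·V_4 = 1.5043e-01 × 3.05 = 0.4588.
θ_4 = 27.31° from the vertical.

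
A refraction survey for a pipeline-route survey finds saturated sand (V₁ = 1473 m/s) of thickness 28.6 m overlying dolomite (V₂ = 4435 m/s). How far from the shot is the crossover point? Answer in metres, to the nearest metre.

81 m

x_cross = 2h·√((V₂+V₁)/(V₂−V₁)).
(V₂+V₁)/(V₂−V₁) = (4435+1473)/(4435−1473) = 1.9946; √ = 1.4123.
x_cross = 2·28.6·1.4123 = 80.78 m.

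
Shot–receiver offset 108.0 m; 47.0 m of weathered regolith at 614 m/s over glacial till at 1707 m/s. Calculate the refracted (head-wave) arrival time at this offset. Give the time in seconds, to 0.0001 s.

0.2061 s

t = x/V₂ + 2h·√(V₂²−V₁²)/(V₁V₂).
√(V₂²−V₁²) = √(1707²−614²) = 1592.8 m/s; delay term = 2·47.0·1592.8/(614·1707) = 0.14285 s.
t = 108.0/1707 + 0.14285 = 0.20612 s.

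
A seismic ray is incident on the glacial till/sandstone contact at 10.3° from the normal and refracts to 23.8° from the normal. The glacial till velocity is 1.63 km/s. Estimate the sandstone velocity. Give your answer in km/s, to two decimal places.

Snell's law: sin 10.3°/V₁ = sin 23.8°/V₂.
V₂ = V₁·sin 23.8°/sin 10.3° = 1.63 × 2.2569 = 3.68 km/s.

3.68 km/s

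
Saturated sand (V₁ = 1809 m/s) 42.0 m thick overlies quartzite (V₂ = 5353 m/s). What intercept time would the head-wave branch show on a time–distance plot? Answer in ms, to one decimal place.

43.7 ms

θ_c = arcsin(V₁/V₂) = arcsin(1809/5353) = 19.75°; cos θ_c = 0.9412.
tᵢ = 2h·cos θ_c / V₁ = 2·42.0·0.9412 / 1809 = 0.04370 s.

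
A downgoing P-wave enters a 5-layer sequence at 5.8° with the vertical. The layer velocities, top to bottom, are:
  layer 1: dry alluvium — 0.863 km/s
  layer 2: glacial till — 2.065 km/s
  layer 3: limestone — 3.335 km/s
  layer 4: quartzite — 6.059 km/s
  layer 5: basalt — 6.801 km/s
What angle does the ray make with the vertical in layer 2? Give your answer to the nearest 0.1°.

14.0°

Snell's law across each interface conserves sin θ / V, so sin θ_2 = V_2·sin θ₁/V₁.
sin θ_2 = 2.065 × sin 5.8° / 0.863 = 0.2418.
θ_2 = 13.99° from the vertical.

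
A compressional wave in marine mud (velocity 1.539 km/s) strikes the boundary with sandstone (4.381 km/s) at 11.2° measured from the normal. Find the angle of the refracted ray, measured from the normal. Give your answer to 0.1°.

33.6°

Snell's law: sin θ₂ = (V₂/V₁)·sin θ₁ = (4.381/1.539)·sin 11.2° = 0.5529.
θ₂ = arcsin 0.5529 = 33.57° from the normal.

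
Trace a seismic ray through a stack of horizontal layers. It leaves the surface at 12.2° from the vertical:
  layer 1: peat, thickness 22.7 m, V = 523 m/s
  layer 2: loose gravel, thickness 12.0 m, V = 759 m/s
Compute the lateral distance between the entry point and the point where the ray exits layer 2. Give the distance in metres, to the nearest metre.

p = sin θ₁/V₁ = sin 12.2°/523 = 4.0406e-04 s/m is conserved through the stack.
Layer 1: θ = 12.20°; offset = 22.7·tan 12.20° = 4.908 m.
Layer 2: sin θ = p·759 = 0.3067 → θ = 17.86°; offset = 12.0·tan 17.86° = 3.867 m.
Summing the layer offsets gives 8.774 m.

9 m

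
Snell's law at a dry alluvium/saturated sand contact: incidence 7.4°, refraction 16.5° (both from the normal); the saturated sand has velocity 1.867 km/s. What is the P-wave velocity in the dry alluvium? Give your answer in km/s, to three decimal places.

0.847 km/s

Snell's law: sin 7.4°/V₁ = sin 16.5°/V₂.
V₁ = V₂·sin 7.4°/sin 16.5° = 1.867 × 0.4535 = 0.847 km/s.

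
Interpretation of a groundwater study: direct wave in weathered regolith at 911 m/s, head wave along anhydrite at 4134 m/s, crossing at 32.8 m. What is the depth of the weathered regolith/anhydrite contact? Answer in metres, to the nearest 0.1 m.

h = (x_cross/2)·√((V₂−V₁)/(V₂+V₁)).
(V₂−V₁)/(V₂+V₁) = (4134−911)/(4134+911) = 0.6389; √ = 0.7993.
h = (32.8/2)·0.7993 = 13.11 m.

13.1 m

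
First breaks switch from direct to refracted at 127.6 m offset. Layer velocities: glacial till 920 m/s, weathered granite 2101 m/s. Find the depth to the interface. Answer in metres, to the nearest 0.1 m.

39.9 m

h = (x_cross/2)·√((V₂−V₁)/(V₂+V₁)).
(V₂−V₁)/(V₂+V₁) = (2101−920)/(2101+920) = 0.3909; √ = 0.6252.
h = (127.6/2)·0.6252 = 39.89 m.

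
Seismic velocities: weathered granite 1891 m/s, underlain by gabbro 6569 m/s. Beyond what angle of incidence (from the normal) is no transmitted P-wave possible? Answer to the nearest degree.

17°

At critical incidence the refracted ray runs along the interface (θ₂ = 90°), so sin θ_c = V₁/V₂.
θ_c = arcsin(1891/6569) = arcsin 0.2879 = 16.73°.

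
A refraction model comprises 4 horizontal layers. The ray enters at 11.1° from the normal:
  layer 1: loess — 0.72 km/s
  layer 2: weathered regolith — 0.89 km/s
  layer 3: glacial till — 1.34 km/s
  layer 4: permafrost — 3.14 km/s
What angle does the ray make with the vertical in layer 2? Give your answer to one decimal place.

Snell's law across each interface conserves sin θ / V, so sin θ_2 = V_2·sin θ₁/V₁.
sin θ_2 = 0.89 × sin 11.1° / 0.72 = 0.2380.
θ_2 = 13.77° from the vertical.

13.8°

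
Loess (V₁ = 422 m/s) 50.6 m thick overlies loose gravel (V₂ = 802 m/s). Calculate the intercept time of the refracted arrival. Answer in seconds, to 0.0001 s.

0.2039 s

θ_c = arcsin(V₁/V₂) = arcsin(422/802) = 31.75°; cos θ_c = 0.8504.
tᵢ = 2h·cos θ_c / V₁ = 2·50.6·0.8504 / 422 = 0.20393 s.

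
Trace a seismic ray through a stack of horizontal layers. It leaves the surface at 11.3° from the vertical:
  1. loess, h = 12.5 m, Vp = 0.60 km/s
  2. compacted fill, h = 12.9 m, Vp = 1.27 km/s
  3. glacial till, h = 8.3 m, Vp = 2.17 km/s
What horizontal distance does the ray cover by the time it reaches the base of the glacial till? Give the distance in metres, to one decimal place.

16.7 m

p = sin θ₁/V₁ = sin 11.3°/0.60 = 3.2658e-01 s/km is conserved through the stack.
Layer 1: θ = 11.30°; offset = 12.5·tan 11.30° = 2.498 m.
Layer 2: sin θ = p·1.27 = 0.4148 → θ = 24.50°; offset = 12.9·tan 24.50° = 5.880 m.
Layer 3: sin θ = p·2.17 = 0.7087 → θ = 45.13°; offset = 8.3·tan 45.13° = 8.337 m.
Σ offsets = 16.714 m.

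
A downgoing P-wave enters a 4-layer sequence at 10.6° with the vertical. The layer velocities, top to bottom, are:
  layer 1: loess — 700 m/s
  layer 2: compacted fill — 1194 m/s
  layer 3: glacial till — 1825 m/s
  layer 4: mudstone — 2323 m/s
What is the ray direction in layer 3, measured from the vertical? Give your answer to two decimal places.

Ray parameter p = sin 10.6° / 700 = 2.6279e-04 s/m.
sin θ_3 = p·V_3 = 2.6279e-04 × 1825 = 0.4796.
θ_3 = 28.66° from the vertical.

28.66°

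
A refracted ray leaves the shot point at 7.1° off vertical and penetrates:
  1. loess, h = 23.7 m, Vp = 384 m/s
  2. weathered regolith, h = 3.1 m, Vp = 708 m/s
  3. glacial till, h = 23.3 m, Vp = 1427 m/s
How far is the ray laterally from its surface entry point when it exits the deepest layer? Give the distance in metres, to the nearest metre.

16 m

Apply Snell's law at each interface; in layer i the horizontal offset is hᵢ·tan θᵢ.
Layer 1: θ = 7.10°; offset = 23.7·tan 7.10° = 2.952 m.
Layer 2: sin θ = 708·sin 7.1°/384 = 0.2279, θ = 13.17°; offset = 3.1·tan 13.17° = 0.726 m.
Layer 3: sin θ = 1427·sin 7.1°/384 = 0.4593, θ = 27.34°; offset = 23.3·tan 27.34° = 12.048 m.
Σ offsets = 15.726 m.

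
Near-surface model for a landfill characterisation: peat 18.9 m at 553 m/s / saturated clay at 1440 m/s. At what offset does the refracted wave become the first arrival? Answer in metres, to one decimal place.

56.7 m

θ_c = arcsin(553/1440) = 22.58°, so cos θ_c = 0.9233 and tᵢ = 2h cos θ_c/V₁ = 0.0631 s.
At crossover x/V₁ = x/V₂ + tᵢ ⇒ x = tᵢ/(1/V₁ − 1/V₂) = 0.06311/(1.8083e-03 − 6.9444e-04) = 56.66 m.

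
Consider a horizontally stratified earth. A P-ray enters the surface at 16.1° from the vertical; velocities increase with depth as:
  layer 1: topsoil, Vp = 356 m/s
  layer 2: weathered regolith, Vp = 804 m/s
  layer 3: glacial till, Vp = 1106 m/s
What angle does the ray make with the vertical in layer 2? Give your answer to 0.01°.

38.78°

Ray parameter p = sin 16.1° / 356 = 7.7897e-04 s/m.
sin θ_2 = p·V_2 = 7.7897e-04 × 804 = 0.6263.
θ_2 = 38.78° from the vertical.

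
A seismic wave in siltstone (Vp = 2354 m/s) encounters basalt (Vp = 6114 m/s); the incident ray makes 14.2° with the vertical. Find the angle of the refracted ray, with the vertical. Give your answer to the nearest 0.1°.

39.6°

Snell's law: sin θ₂ = (V₂/V₁)·sin θ₁ = (6114/2354)·sin 14.2° = 0.6371.
θ₂ = sin⁻¹(0.6371) = 39.58° (from vertical).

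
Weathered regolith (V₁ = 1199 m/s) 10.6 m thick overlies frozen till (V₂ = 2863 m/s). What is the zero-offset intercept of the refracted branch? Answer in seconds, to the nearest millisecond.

0.016 s

tᵢ = 2h·√(V₂²−V₁²)/(V₁V₂).
√(V₂²−V₁²) = √(2863²−1199²) = 2599.8 m/s.
tᵢ = 2·10.6·2599.8/(1199·2863) = 0.01606 s.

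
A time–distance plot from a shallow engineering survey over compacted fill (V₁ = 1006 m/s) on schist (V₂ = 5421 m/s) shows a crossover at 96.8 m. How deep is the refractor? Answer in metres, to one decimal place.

40.1 m

x_cross = 2h·√((V₂+V₁)/(V₂−V₁)) → h = x_cross / (2·√((V₂+V₁)/(V₂−V₁))).
√((V₂+V₁)/(V₂−V₁)) = √((5421+1006)/(5421−1006)) = 1.2065.
h = 96.8 / (2·1.2065) = 40.11 m.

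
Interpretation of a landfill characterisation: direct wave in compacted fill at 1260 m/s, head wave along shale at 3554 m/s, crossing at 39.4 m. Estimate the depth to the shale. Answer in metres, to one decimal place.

x_cross = 2h·√((V₂+V₁)/(V₂−V₁)) → h = x_cross / (2·√((V₂+V₁)/(V₂−V₁))).
√((V₂+V₁)/(V₂−V₁)) = √((3554+1260)/(3554−1260)) = 1.4486.
h = 39.4 / (2·1.4486) = 13.60 m.

13.6 m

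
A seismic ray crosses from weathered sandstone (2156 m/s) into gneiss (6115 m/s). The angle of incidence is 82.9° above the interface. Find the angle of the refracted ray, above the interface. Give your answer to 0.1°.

Angle from the normal: 90° − 82.9° = 7.1°.
Snell's law: sin θ₂ = (V₂/V₁)·sin θ₁ = (6115/2156)·sin 7.1° = 0.3506.
θ₂ = arcsin 0.3506 = 20.52° from the normal.
From the interface: 90° − 20.52° = 69.48°.

69.5°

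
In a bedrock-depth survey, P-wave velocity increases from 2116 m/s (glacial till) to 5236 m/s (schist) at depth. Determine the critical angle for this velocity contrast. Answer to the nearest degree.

Critical incidence: sin θ_c = V₁/V₂ = 2116/5236 = 0.4041.
θ_c = arcsin 0.4041 = 23.84°.

24°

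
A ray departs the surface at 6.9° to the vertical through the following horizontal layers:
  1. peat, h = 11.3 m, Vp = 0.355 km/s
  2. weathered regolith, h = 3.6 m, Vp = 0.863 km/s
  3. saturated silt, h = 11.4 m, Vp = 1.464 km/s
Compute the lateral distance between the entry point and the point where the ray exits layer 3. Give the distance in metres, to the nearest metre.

9 m

Apply Snell's law at each interface; in layer i the horizontal offset is hᵢ·tan θᵢ.
Layer 1: θ = 6.90°; offset = 11.3·tan 6.90° = 1.367 m.
Layer 2: sin θ = 0.863·sin 6.9°/0.355 = 0.2921, θ = 16.98°; offset = 3.6·tan 16.98° = 1.099 m.
Layer 3: sin θ = 1.464·sin 6.9°/0.355 = 0.4954, θ = 29.70°; offset = 11.4·tan 29.70° = 6.502 m.
Total horizontal offset = 8.969 m.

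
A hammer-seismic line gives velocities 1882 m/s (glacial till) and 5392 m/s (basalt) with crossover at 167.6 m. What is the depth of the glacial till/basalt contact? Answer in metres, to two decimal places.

58.21 m

h = (x_cross/2)·√((V₂−V₁)/(V₂+V₁)).
(V₂−V₁)/(V₂+V₁) = (5392−1882)/(5392+1882) = 0.4825; √ = 0.6947.
h = (167.6/2)·0.6947 = 58.21 m.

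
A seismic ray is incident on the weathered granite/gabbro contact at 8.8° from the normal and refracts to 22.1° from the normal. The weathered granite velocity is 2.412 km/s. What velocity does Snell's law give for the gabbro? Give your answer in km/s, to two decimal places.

Snell's law: sin 8.8°/V₁ = sin 22.1°/V₂.
V₂ = V₁·sin 22.1°/sin 8.8° = 2.412 × 2.4592 = 5.93 km/s.

5.93 km/s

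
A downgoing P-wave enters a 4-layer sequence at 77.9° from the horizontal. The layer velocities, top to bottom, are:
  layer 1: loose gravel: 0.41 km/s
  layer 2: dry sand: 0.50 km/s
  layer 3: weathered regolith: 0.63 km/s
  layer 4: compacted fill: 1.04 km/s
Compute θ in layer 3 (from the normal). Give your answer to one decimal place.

18.8°

From the normal: θ₁ = 90° − 77.9° = 12.1°.
Snell's law across each interface conserves sin θ / V, so sin θ_3 = V_3·sin θ₁/V₁.
sin θ_3 = 0.63 × sin 12.1° / 0.41 = 0.3221.
θ_3 = arcsin 0.3221 = 18.79°.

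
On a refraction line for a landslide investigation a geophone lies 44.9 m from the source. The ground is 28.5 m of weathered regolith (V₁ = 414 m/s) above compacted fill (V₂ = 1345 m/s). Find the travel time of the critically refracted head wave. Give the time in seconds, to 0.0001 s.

0.1644 s

θ_c = arcsin(V₁/V₂) = arcsin(414/1345) = 17.93°, cos θ_c = 0.9514.
Intercept time tᵢ = 2h cos θ_c / V₁ = 2·28.5·0.9514/414 = 0.13100 s.
t = x/V₂ + tᵢ = 44.9/1345 + 0.13100 = 0.16438 s.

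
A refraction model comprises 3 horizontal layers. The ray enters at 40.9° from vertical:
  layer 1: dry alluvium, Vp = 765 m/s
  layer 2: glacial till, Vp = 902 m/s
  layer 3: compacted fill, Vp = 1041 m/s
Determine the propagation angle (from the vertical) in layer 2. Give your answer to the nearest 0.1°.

Snell's law across each interface conserves sin θ / V, so sin θ_2 = V_2·sin θ₁/V₁.
sin θ_2 = 902 × sin 40.9° / 765 = 0.7720.
θ_2 = 50.53° from the vertical.

50.5°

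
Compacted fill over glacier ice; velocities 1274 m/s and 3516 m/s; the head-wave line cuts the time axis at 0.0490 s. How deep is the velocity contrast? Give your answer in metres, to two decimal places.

33.49 m

h = tᵢ·V₁·V₂ / (2·√(V₂²−V₁²)).
√(V₂²−V₁²) = √(3516² − 1274²) = 3277.1 m/s.
h = 0.049 s × 1274 × 3516 / (2 × 3277.1) = 33.49 m.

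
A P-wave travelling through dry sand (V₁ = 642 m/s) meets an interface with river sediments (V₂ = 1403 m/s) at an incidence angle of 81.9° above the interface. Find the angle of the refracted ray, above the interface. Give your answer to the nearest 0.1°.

Convert to the normal: θ₁ = 90° − 81.9° = 8.1°.
sin θ₁/V₁ = sin θ₂/V₂ ⇒ sin θ₂ = 1403·sin 8.1°/642 = 1403·0.1409/642 = 0.3079.
θ₂ = sin⁻¹(0.3079) = 17.93° (from vertical).
From the interface: 90° − 17.93° = 72.07°.

72.1°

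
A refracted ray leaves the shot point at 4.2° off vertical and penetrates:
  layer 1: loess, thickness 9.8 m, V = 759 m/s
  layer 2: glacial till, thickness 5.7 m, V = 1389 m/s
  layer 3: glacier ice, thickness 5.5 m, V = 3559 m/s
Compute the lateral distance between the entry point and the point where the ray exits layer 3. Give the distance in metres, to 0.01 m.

3.50 m

Ray parameter p = sin 4.2° / 759 m/s = 9.6493e-05 s/m.
Layer 1: θ = 4.20°; offset = 9.8·tan 4.20° = 0.7197 m.
Layer 2: sin θ = p·1389 = 0.1340 → θ = 7.70°; offset = 5.7·tan 7.70° = 0.7709 m.
Layer 3: sin θ = p·3559 = 0.3434 → θ = 20.09°; offset = 5.5·tan 20.09° = 2.0111 m.
Σ offsets = 3.5017 m.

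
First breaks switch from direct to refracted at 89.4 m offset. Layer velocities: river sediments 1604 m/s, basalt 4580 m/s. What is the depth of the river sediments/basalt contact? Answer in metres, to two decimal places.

h = (x_cross/2)·√((V₂−V₁)/(V₂+V₁)).
(V₂−V₁)/(V₂+V₁) = (4580−1604)/(4580+1604) = 0.4812; √ = 0.6937.
h = (89.4/2)·0.6937 = 31.01 m.

31.01 m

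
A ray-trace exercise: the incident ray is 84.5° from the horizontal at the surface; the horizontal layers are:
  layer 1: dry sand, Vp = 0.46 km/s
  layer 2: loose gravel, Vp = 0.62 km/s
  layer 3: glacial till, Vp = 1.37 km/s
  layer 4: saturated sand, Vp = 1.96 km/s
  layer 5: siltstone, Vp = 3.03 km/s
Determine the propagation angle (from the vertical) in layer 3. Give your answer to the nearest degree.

17°

From the normal: θ₁ = 90° − 84.5° = 5.5°.
Ray parameter p = sin 5.5° / 0.46 = 2.0836e-01 s/km.
sin θ_3 = p·V_3 = 2.0836e-01 × 1.37 = 0.2855.
θ_3 = arcsin 0.2855 = 16.59°.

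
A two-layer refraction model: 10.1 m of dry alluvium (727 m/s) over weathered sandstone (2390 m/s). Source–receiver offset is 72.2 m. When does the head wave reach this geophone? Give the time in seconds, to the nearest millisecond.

0.057 s

t = x/V₂ + 2h·√(V₂²−V₁²)/(V₁V₂).
√(V₂²−V₁²) = √(2390²−727²) = 2276.7 m/s; delay term = 2·10.1·2276.7/(727·2390) = 0.02647 s.
t = 72.2/2390 + 0.02647 = 0.05668 s.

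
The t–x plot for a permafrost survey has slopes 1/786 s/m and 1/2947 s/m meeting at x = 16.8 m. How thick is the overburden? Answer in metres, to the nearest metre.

x_cross = 2h·√((V₂+V₁)/(V₂−V₁)) → h = x_cross / (2·√((V₂+V₁)/(V₂−V₁))).
√((V₂+V₁)/(V₂−V₁)) = √((2947+786)/(2947−786)) = 1.3143.
h = 16.8 / (2·1.3143) = 6.39 m.

6 m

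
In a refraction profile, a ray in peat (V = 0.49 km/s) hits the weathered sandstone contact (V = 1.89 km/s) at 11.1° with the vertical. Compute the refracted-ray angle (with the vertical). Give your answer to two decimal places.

47.95°

Snell's law: sin θ₂ = (V₂/V₁)·sin θ₁ = (1.89/0.49)·sin 11.1° = 0.7426.
θ₂ = sin⁻¹(0.7426) = 47.95° (from vertical).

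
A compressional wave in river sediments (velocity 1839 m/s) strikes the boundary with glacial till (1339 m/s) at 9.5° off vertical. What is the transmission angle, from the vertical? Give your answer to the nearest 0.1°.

sin θ₁/V₁ = sin θ₂/V₂ ⇒ sin θ₂ = 1339·sin 9.5°/1839 = 1339·0.1650/1839 = 0.1202.
θ₂ = arcsin 0.1202 = 6.90° from the normal.

6.9°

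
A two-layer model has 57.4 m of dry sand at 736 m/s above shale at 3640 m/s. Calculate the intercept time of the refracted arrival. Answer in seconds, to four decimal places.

θ_c = arcsin(V₁/V₂) = arcsin(736/3640) = 11.67°; cos θ_c = 0.9793.
tᵢ = 2h·cos θ_c / V₁ = 2·57.4·0.9793 / 736 = 0.15276 s.

0.1528 s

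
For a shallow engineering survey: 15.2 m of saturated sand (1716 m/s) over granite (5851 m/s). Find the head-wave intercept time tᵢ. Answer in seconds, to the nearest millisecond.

θ_c = arcsin(V₁/V₂) = arcsin(1716/5851) = 17.05°; cos θ_c = 0.9560.
tᵢ = 2h·cos θ_c / V₁ = 2·15.2·0.9560 / 1716 = 0.01694 s.

0.017 s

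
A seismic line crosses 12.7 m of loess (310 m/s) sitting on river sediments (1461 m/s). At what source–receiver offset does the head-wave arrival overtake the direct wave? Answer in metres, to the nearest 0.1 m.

31.5 m

x_cross = 2h·√((V₂+V₁)/(V₂−V₁)).
(V₂+V₁)/(V₂−V₁) = (1461+310)/(1461−310) = 1.5387; √ = 1.2404.
x_cross = 2·12.7·1.2404 = 31.51 m.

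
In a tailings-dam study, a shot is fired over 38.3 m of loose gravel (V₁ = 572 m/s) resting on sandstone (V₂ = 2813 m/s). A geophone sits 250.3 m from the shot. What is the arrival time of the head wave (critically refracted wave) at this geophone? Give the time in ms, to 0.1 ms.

220.1 ms

t = x/V₂ + 2h·√(V₂²−V₁²)/(V₁V₂).
√(V₂²−V₁²) = √(2813²−572²) = 2754.2 m/s; delay term = 2·38.3·2754.2/(572·2813) = 0.13112 s.
t = 250.3/2813 + 0.13112 = 0.22010 s.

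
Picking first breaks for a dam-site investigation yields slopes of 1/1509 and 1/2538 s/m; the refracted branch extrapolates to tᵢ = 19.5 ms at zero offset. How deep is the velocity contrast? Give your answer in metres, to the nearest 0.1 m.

18.3 m

θ_c = arcsin(1509/2538) = 36.48°; cos θ_c = 0.8040.
tᵢ = 2h cos θ_c/V₁ ⇒ h = tᵢ·V₁/(2 cos θ_c) = 0.0195·1509/(2·0.8040) = 18.30 m.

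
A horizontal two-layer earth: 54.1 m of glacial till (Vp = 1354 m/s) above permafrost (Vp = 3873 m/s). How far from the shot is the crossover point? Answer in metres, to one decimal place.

θ_c = arcsin(1354/3873) = 20.46°, so cos θ_c = 0.9369 and tᵢ = 2h cos θ_c/V₁ = 0.0749 s.
At crossover x/V₁ = x/V₂ + tᵢ ⇒ x = tᵢ/(1/V₁ − 1/V₂) = 0.07487/(7.3855e-04 − 2.5820e-04) = 155.86 m.

155.9 m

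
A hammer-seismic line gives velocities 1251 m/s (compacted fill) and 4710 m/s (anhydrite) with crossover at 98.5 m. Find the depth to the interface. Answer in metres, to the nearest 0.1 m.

h = (x_cross/2)·√((V₂−V₁)/(V₂+V₁)).
(V₂−V₁)/(V₂+V₁) = (4710−1251)/(4710+1251) = 0.5803; √ = 0.7618.
h = (98.5/2)·0.7618 = 37.52 m.

37.5 m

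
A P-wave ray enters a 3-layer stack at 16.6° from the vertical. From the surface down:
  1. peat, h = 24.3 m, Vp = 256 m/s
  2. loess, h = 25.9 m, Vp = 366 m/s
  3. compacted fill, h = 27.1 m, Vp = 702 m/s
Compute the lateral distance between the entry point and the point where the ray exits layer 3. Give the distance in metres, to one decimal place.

Apply Snell's law at each interface; in layer i the horizontal offset is hᵢ·tan θᵢ.
Layer 1: θ = 16.60°; offset = 24.3·tan 16.60° = 7.244 m.
Layer 2: sin θ = 366·sin 16.6°/256 = 0.4084, θ = 24.11°; offset = 25.9·tan 24.11° = 11.590 m.
Layer 3: sin θ = 702·sin 16.6°/256 = 0.7834, θ = 51.57°; offset = 27.1·tan 51.57° = 34.160 m.
Total horizontal offset = 52.993 m.

53.0 m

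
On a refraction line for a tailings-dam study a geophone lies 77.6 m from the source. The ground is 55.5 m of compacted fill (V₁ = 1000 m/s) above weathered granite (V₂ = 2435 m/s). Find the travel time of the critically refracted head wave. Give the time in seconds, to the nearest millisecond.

t = x/V₂ + 2h·√(V₂²−V₁²)/(V₁V₂).
√(V₂²−V₁²) = √(2435²−1000²) = 2220.2 m/s; delay term = 2·55.5·2220.2/(1000·2435) = 0.10121 s.
t = 77.6/2435 + 0.10121 = 0.13308 s.

0.133 s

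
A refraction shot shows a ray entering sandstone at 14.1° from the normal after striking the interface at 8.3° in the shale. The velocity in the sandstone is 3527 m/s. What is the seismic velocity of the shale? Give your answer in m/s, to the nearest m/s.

Snell's law: sin 8.3°/V₁ = sin 14.1°/V₂.
V₁ = V₂·sin 8.3°/sin 14.1° = 3527 × 0.5926 = 2089.95 m/s.

2090 m/s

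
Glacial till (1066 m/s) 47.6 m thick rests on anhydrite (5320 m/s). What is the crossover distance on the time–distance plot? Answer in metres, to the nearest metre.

θ_c = arcsin(1066/5320) = 11.56°, so cos θ_c = 0.9797 and tᵢ = 2h cos θ_c/V₁ = 0.0875 s.
At crossover x/V₁ = x/V₂ + tᵢ ⇒ x = tᵢ/(1/V₁ − 1/V₂) = 0.08749/(9.3809e-04 − 1.8797e-04) = 116.64 m.

117 m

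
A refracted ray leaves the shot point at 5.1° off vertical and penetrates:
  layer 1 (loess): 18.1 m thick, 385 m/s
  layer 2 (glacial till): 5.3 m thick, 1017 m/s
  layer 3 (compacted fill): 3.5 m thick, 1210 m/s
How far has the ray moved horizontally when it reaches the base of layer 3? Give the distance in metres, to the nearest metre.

4 m

Apply Snell's law at each interface; in layer i the horizontal offset is hᵢ·tan θᵢ.
Layer 1: θ = 5.10°; offset = 18.1·tan 5.10° = 1.615 m.
Layer 2: sin θ = 1017·sin 5.1°/385 = 0.2348, θ = 13.58°; offset = 5.3·tan 13.58° = 1.280 m.
Layer 3: sin θ = 1210·sin 5.1°/385 = 0.2794, θ = 16.22°; offset = 3.5·tan 16.22° = 1.018 m.
Σ offsets = 3.914 m.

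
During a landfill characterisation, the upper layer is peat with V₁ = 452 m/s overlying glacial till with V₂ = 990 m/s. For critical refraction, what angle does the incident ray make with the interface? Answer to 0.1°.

62.8°

At critical incidence the refracted ray runs along the interface (θ₂ = 90°), so sin θ_c = V₁/V₂.
θ_c = arcsin(452/990) = arcsin 0.4566 = 27.17°.
Measured from the interface: 90° − 27.17° = 62.83°.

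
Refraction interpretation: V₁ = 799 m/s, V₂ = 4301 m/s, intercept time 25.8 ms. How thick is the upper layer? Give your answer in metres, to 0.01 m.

θ_c = arcsin(799/4301) = 10.71°; cos θ_c = 0.9826.
tᵢ = 2h cos θ_c/V₁ ⇒ h = tᵢ·V₁/(2 cos θ_c) = 0.0258·799/(2·0.9826) = 10.49 m.

10.49 m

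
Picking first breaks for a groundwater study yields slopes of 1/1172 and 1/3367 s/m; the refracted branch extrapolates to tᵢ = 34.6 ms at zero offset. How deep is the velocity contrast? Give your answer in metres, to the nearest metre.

θ_c = arcsin(1172/3367) = 20.37°; cos θ_c = 0.9375.
tᵢ = 2h cos θ_c/V₁ ⇒ h = tᵢ·V₁/(2 cos θ_c) = 0.0346·1172/(2·0.9375) = 21.63 m.

22 m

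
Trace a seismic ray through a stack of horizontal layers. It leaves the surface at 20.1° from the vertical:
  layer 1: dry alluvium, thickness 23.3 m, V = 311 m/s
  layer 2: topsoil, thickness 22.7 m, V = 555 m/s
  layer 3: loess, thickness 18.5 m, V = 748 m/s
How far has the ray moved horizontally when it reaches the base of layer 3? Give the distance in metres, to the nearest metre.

53 m

Apply Snell's law at each interface; in layer i the horizontal offset is hᵢ·tan θᵢ.
Layer 1: θ = 20.10°; offset = 23.3·tan 20.10° = 8.527 m.
Layer 2: sin θ = 555·sin 20.1°/311 = 0.6133, θ = 37.83°; offset = 22.7·tan 37.83° = 17.625 m.
Layer 3: sin θ = 748·sin 20.1°/311 = 0.8266, θ = 55.75°; offset = 18.5·tan 55.75° = 27.167 m.
Summing the layer offsets gives 53.319 m.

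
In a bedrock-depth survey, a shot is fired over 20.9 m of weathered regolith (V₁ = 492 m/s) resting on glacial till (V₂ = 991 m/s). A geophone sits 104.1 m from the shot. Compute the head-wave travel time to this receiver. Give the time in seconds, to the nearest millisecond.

0.179 s

θ_c = arcsin(V₁/V₂) = arcsin(492/991) = 29.77°, cos θ_c = 0.8681.
Intercept time tᵢ = 2h cos θ_c / V₁ = 2·20.9·0.8681/492 = 0.07375 s.
t = x/V₂ + tᵢ = 104.1/991 + 0.07375 = 0.17879 s.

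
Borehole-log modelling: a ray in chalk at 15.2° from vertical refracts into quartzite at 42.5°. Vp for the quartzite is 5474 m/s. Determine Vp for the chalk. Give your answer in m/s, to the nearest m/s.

Snell's law: sin 15.2°/V₁ = sin 42.5°/V₂.
V₁ = V₂·sin 15.2°/sin 42.5° = 5474 × 0.3881 = 2124.40 m/s.

2124 m/s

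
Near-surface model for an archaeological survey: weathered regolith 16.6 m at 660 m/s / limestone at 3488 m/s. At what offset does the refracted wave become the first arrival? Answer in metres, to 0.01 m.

40.21 m

x_cross = 2h·√((V₂+V₁)/(V₂−V₁)).
(V₂+V₁)/(V₂−V₁) = (3488+660)/(3488−660) = 1.4668; √ = 1.2111.
x_cross = 2·16.6·1.2111 = 40.21 m.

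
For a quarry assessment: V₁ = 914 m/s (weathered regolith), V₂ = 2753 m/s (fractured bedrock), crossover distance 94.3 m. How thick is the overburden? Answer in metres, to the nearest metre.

x_cross = 2h·√((V₂+V₁)/(V₂−V₁)) → h = x_cross / (2·√((V₂+V₁)/(V₂−V₁))).
√((V₂+V₁)/(V₂−V₁)) = √((2753+914)/(2753−914)) = 1.4121.
h = 94.3 / (2·1.4121) = 33.39 m.

33 m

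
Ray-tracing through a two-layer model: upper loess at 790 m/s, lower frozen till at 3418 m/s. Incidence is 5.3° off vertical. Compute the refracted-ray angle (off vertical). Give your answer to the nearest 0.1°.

23.6°

Snell's law: sin θ₂ = (V₂/V₁)·sin θ₁ = (3418/790)·sin 5.3° = 0.3996.
θ₂ = arcsin 0.3996 = 23.56° from the normal.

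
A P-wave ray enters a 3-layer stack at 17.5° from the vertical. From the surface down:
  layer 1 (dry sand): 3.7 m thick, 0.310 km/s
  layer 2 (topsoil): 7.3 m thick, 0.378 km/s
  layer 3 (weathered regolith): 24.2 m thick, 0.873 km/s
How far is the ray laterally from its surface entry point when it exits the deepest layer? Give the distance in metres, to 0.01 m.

42.57 m

Ray parameter p = sin 17.5° / 0.310 km/s = 9.7002e-01 s/km.
Layer 1: θ = 17.50°; offset = 3.7·tan 17.50° = 1.1666 m.
Layer 2: sin θ = p·0.378 = 0.3667 → θ = 21.51°; offset = 7.3·tan 21.51° = 2.8770 m.
Layer 3: sin θ = p·0.873 = 0.8468 → θ = 57.87°; offset = 24.2·tan 57.87° = 38.5305 m.
Σ offsets = 42.5742 m.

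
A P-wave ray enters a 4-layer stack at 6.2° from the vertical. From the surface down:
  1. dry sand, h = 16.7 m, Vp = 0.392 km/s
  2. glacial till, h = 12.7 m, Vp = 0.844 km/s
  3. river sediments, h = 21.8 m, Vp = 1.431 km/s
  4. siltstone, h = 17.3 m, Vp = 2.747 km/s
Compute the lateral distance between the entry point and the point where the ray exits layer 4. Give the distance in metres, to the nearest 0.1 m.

Apply Snell's law at each interface; in layer i the horizontal offset is hᵢ·tan θᵢ.
Layer 1: θ = 6.20°; offset = 16.7·tan 6.20° = 1.814 m.
Layer 2: sin θ = 0.844·sin 6.2°/0.392 = 0.2325, θ = 13.45°; offset = 12.7·tan 13.45° = 3.036 m.
Layer 3: sin θ = 1.431·sin 6.2°/0.392 = 0.3943, θ = 23.22°; offset = 21.8·tan 23.22° = 9.352 m.
Layer 4: sin θ = 2.747·sin 6.2°/0.392 = 0.7568, θ = 49.18°; offset = 17.3·tan 49.18° = 20.032 m.
Total horizontal offset = 34.234 m.

34.2 m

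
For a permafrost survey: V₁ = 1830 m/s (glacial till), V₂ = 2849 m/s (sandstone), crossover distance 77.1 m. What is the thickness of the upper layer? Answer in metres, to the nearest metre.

18 m

h = (x_cross/2)·√((V₂−V₁)/(V₂+V₁)).
(V₂−V₁)/(V₂+V₁) = (2849−1830)/(2849+1830) = 0.2178; √ = 0.4667.
h = (77.1/2)·0.4667 = 17.99 m.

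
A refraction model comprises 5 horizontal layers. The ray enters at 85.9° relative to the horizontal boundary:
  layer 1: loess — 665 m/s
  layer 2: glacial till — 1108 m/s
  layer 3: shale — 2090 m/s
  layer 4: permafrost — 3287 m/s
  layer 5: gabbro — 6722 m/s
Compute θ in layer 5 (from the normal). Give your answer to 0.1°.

46.3°

From the normal: θ₁ = 90° − 85.9° = 4.1°.
Snell's law across each interface conserves sin θ / V, so sin θ_5 = V_5·sin θ₁/V₁.
sin θ_5 = 6722 × sin 4.1° / 665 = 0.7227.
θ_5 = 46.28° from the vertical.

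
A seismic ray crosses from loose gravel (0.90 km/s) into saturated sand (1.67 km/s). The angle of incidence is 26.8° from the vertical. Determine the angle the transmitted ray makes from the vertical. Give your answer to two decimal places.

Snell's law: sin θ₂ = (V₂/V₁)·sin θ₁ = (1.67/0.90)·sin 26.8° = 0.8366.
θ₂ = sin⁻¹(0.8366) = 56.79° (from vertical).

56.79°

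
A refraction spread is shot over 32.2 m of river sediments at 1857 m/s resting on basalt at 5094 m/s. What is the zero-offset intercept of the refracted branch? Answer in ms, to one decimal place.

θ_c = arcsin(V₁/V₂) = arcsin(1857/5094) = 21.38°; cos θ_c = 0.9312.
tᵢ = 2h·cos θ_c / V₁ = 2·32.2·0.9312 / 1857 = 0.03229 s.

32.3 ms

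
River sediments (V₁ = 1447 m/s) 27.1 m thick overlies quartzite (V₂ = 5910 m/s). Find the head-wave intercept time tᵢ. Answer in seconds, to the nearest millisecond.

θ_c = arcsin(V₁/V₂) = arcsin(1447/5910) = 14.17°; cos θ_c = 0.9696.
tᵢ = 2h·cos θ_c / V₁ = 2·27.1·0.9696 / 1447 = 0.03632 s.

0.036 s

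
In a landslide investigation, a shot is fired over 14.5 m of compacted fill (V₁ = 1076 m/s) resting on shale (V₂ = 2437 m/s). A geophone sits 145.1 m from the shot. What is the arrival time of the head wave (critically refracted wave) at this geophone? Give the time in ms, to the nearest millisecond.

84 ms

t = x/V₂ + 2h·√(V₂²−V₁²)/(V₁V₂).
√(V₂²−V₁²) = √(2437²−1076²) = 2186.6 m/s; delay term = 2·14.5·2186.6/(1076·2437) = 0.02418 s.
t = 145.1/2437 + 0.02418 = 0.08372 s.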